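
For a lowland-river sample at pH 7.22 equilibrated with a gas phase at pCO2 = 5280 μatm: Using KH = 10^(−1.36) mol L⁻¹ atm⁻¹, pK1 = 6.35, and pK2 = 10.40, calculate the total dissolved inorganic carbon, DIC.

DIC = 1.94 mmol/L

[CO2*] = KH · pCO2 = 10^(−1.36) × 5280×10^-6 = 2.305×10^-4 mol/L
α₀ = 1/(1 + K1/[H⁺] + K1K2/[H⁺]²) = 1/(1 + 10^+0.87 + 10^-2.31) = 0.1188
DIC = [CO2*]/α₀ = 2.305×10^-4 / 0.1188 = 1.94 mmol/L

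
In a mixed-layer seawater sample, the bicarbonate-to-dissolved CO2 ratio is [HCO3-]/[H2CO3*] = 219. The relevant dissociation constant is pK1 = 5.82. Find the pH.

From K1 = [H⁺][HCO3-]/[H2CO3*]:  pH = pK1 + log₁₀([HCO3-]/[H2CO3*])
log₁₀(219) = +2.340
pH = 5.82 + (+2.340) = 8.16

pH = 8.16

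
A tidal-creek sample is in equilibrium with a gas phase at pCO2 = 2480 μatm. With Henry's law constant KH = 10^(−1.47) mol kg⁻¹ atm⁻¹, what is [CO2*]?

[CO2*] = 84.0 μmol/kg

KH = 10^(−1.47) = 3.388×10^-2 mol kg⁻¹ atm⁻¹
[CO2*] = KH · pCO2 = 3.388×10^-2 × 2480×10^-6 atm = 8.40×10^-5 mol/kg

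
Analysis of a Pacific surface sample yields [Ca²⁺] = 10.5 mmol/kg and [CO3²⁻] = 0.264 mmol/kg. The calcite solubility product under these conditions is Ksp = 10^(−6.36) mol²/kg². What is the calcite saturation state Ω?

Ω = 6.35

Ksp = 10^(−6.36) = 4.365×10^-7
Ω = [Ca²⁺][CO3²⁻]/Ksp = (10.5×10^-3)(0.264×10^-3) / 4.365×10^-7 = 6.35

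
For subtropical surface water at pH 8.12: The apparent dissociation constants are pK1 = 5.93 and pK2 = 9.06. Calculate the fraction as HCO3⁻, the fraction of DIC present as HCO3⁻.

α₁ = 1 / (1 + [H⁺]/K1 + K2/[H⁺]) = 1 / (1 + 10^-2.19 + 10^-0.94)
   = 1 / (1 + 0.0064565 + 0.11482) = 1/1.1213 = 0.8918

α₁ = 0.892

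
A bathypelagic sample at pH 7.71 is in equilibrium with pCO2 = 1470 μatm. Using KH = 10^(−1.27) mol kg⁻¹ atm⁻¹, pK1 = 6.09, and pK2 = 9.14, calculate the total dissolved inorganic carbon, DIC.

DIC = 3.49 mmol/kg

[CO2*] = KH · pCO2 = 10^(−1.27) × 1470×10^-6 = 7.894×10^-5 mol/kg
α₀ = 1/(1 + K1/[H⁺] + K1K2/[H⁺]²) = 1/(1 + 10^+1.62 + 10^+0.19) = 0.02261
DIC = [CO2*]/α₀ = 7.894×10^-5 / 0.02261 = 3.49 mmol/kg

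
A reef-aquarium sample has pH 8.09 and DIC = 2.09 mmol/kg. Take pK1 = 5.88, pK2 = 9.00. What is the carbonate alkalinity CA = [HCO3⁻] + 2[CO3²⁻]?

CA = 2.31 mmol/kg

CA = [HCO3⁻] + 2[CO3²⁻] = (α₁ + 2α₂)·DIC
At pH 8.09: [H⁺]/K1 = 10^-2.21 = 0.0061660, K2/[H⁺] = 10^-0.91 = 0.12303
α₁ = 1/(1 + 0.0061660 + 0.12303) = 1/1.1292 = 0.8856; α₂ = α₁·K2/[H⁺] = 0.1090
α₁ + 2α₂ = 1.1035
CA = 1.1035 × 2.09 = 2.31 mmol/kg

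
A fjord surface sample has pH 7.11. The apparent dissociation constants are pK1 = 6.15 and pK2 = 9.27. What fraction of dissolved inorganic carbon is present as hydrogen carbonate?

α₁ = 1 / (1 + [H⁺]/K1 + K2/[H⁺]) = 1 / (1 + 10^-0.96 + 10^-2.16)
   = 1 / (1 + 0.10965 + 0.0069183) = 1/1.1166 = 0.8956

α₁ = 0.896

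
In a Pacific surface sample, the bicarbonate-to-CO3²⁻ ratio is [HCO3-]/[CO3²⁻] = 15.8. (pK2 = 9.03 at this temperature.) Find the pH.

pH = 7.83

From K2 = [H⁺][CO3²⁻]/[HCO3-]:  pH = pK2 − log₁₀([HCO3-]/[CO3²⁻])
log₁₀(15.8) = +1.199
pH = 9.03 − (+1.199) = 7.83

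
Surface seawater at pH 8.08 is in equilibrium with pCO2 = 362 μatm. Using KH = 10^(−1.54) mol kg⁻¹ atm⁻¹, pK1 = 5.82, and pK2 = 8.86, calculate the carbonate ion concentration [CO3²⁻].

[CO2*] = KH · pCO2 = 10^(−1.54) × 362×10^-6 = 1.044×10^-5 mol/kg
α₀ = 1/(1 + K1/[H⁺] + K1K2/[H⁺]²) = 1/(1 + 10^+2.26 + 10^+1.48) = 0.004691
DIC = [CO2*]/α₀ = 1.044×10^-5 / 0.004691 = 2.226 mmol/kg
[CO3²⁻] = α₂·DIC; α₂ = 0.1417, so [CO3²⁻] = 0.1417 × 2.226 = 0.315 mmol/kg

[CO3²⁻] = 0.315 mmol/kg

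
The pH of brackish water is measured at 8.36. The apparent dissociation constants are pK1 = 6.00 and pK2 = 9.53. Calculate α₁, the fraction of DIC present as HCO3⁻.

α₁ = 1 / (1 + [H⁺]/K1 + K2/[H⁺]) = 1 / (1 + 10^-2.36 + 10^-1.17)
   = 1 / (1 + 0.0043652 + 0.067608) = 1/1.0720 = 0.9329

α₁ = 0.933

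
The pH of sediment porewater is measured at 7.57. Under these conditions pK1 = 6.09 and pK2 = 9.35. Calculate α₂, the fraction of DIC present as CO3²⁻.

α₂ = 1 / (1 + [H⁺]/K2 + [H⁺]²/(K1K2)) = 1 / (1 + 10^+1.78 + 10^+0.30)
   = 1 / (1 + 60.256 + 1.9953) = 1/63.251 = 0.01581

α₂ = 0.0158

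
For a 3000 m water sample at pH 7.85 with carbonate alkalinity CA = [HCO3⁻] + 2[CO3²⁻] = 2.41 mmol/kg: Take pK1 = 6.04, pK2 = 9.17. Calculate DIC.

DIC = 2.34 mmol/kg

CA = [HCO3⁻] + 2[CO3²⁻] = (α₁ + 2α₂)·DIC
At pH 7.85: [H⁺]/K1 = 10^-1.81 = 0.015488, K2/[H⁺] = 10^-1.32 = 0.047863
α₁ = 1/(1 + 0.015488 + 0.047863) = 1/1.0634 = 0.9404; α₂ = α₁·K2/[H⁺] = 0.04501
α₁ + 2α₂ = 1.0304
DIC = CA / (α₁ + 2α₂) = 2.41 / 1.0304 = 2.34 mmol/kg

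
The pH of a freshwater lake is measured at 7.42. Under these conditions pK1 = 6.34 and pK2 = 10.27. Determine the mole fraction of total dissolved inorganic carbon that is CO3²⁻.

α₂ = 1 / (1 + [H⁺]/K2 + [H⁺]²/(K1K2)) = 1 / (1 + 10^+2.85 + 10^+1.77)
   = 1 / (1 + 707.95 + 58.884) = 1/767.83 = 0.001302

α₂ = 0.00130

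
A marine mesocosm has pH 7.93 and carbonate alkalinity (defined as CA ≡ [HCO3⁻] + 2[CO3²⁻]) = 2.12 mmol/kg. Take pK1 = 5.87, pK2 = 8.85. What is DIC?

CA = [HCO3⁻] + 2[CO3²⁻] = (α₁ + 2α₂)·DIC
At pH 7.93: [H⁺]/K1 = 10^-2.06 = 0.0087096, K2/[H⁺] = 10^-0.92 = 0.12023
α₁ = 1/(1 + 0.0087096 + 0.12023) = 1/1.1289 = 0.8858; α₂ = α₁·K2/[H⁺] = 0.1065
α₁ + 2α₂ = 1.0988
DIC = CA / (α₁ + 2α₂) = 2.12 / 1.0988 = 1.93 mmol/kg

DIC = 1.93 mmol/kg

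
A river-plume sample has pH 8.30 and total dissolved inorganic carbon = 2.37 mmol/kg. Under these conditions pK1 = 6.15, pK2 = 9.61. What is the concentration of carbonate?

α₂ = 1 / (1 + [H⁺]/K2 + [H⁺]²/(K1K2)) = 1 / (1 + 10^+1.31 + 10^-0.84)
   = 1 / (1 + 20.417 + 0.14454) = 1/21.562 = 0.04638
[CO3²⁻] = α₂ × DIC = 0.04638 × 2.37 = 0.110 mmol/kg

[CO3²⁻] = 0.110 mmol/kg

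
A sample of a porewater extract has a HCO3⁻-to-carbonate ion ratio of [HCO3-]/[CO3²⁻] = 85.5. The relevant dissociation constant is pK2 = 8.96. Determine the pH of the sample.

pH = 7.03

From K2 = [H⁺][CO3²⁻]/[HCO3-]:  pH = pK2 − log₁₀([HCO3-]/[CO3²⁻])
log₁₀(85.5) = +1.932
pH = 8.96 − (+1.932) = 7.03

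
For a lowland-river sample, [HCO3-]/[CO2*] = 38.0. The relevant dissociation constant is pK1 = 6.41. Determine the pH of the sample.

pH = 7.99

From K1 = [H⁺][HCO3-]/[CO2*]:  pH = pK1 + log₁₀([HCO3-]/[CO2*])
log₁₀(38.0) = +1.580
pH = 6.41 + (+1.580) = 7.99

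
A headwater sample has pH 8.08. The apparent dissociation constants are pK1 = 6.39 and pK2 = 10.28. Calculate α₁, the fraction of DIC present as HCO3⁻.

α₁ = 1 / (1 + [H⁺]/K1 + K2/[H⁺]) = 1 / (1 + 10^-1.69 + 10^-2.20)
   = 1 / (1 + 0.020417 + 0.0063096) = 1/1.0267 = 0.9740

α₁ = 0.974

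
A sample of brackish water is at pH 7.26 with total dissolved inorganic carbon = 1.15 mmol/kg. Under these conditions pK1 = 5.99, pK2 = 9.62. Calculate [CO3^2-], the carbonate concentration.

[CO3²⁻] = 4.74 μmol/kg

α₂ = 1 / (1 + [H⁺]/K2 + [H⁺]²/(K1K2)) = 1 / (1 + 10^+2.36 + 10^+1.09)
   = 1 / (1 + 229.09 + 12.303) = 1/242.39 = 0.004126
[CO3²⁻] = α₂ × DIC = 0.004126 × 1.15 = 0.00474 mmol/kg = 4.74 μmol/kg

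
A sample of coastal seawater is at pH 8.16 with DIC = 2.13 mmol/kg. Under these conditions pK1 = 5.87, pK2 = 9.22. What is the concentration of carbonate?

[CO3²⁻] = 0.170 mmol/kg

α₂ = 1 / (1 + [H⁺]/K2 + [H⁺]²/(K1K2)) = 1 / (1 + 10^+1.06 + 10^-1.23)
   = 1 / (1 + 11.482 + 0.058884) = 1/12.540 = 0.07974
[CO3²⁻] = α₂ × DIC = 0.07974 × 2.13 = 0.170 mmol/kg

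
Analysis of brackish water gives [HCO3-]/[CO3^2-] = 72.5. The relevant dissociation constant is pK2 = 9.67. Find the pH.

pH = 7.81

From K2 = [H⁺][CO3^2-]/[HCO3-]:  pH = pK2 − log₁₀([HCO3-]/[CO3^2-])
log₁₀(72.5) = +1.860
pH = 9.67 − (+1.860) = 7.81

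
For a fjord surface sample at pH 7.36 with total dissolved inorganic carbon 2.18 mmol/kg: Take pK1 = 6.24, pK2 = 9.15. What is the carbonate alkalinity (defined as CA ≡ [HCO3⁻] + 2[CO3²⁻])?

CA = [HCO3⁻] + 2[CO3²⁻] = (α₁ + 2α₂)·DIC
At pH 7.36: [H⁺]/K1 = 10^-1.12 = 0.075858, K2/[H⁺] = 10^-1.79 = 0.016218
α₁ = 1/(1 + 0.075858 + 0.016218) = 1/1.0921 = 0.9157; α₂ = α₁·K2/[H⁺] = 0.01485
α₁ + 2α₂ = 0.9454
CA = 0.9454 × 2.18 = 2.06 mmol/kg

CA = 2.06 mmol/kg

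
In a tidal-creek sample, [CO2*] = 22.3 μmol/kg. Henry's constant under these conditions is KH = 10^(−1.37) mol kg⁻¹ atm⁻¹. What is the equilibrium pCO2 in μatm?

pCO2 = 523 μatm

KH = 10^(−1.37) = 4.266×10^-2 mol kg⁻¹ atm⁻¹
pCO2 = [CO2*]/KH = 22.3×10^-6 / 4.266×10^-2 = 5.23×10^-4 atm = 523 μatm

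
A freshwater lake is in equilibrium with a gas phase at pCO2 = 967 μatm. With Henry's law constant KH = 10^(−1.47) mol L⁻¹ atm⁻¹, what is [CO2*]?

[CO2*] = 32.8 μmol/L

KH = 10^(−1.47) = 3.388×10^-2 mol L⁻¹ atm⁻¹
[CO2*] = KH · pCO2 = 3.388×10^-2 × 967×10^-6 atm = 3.28×10^-5 mol/L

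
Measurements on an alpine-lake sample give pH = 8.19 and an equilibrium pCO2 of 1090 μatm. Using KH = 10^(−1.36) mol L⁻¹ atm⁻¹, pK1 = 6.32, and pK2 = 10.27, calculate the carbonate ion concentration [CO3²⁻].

[CO3²⁻] = 0.0293 mmol/L

[CO2*] = KH · pCO2 = 10^(−1.36) × 1090×10^-6 = 4.758×10^-5 mol/L
α₀ = 1/(1 + K1/[H⁺] + K1K2/[H⁺]²) = 1/(1 + 10^+1.87 + 10^-0.21) = 0.01320
DIC = [CO2*]/α₀ = 4.758×10^-5 / 0.01320 = 3.604 mmol/L
[CO3²⁻] = α₂·DIC; α₂ = 0.008140, so [CO3²⁻] = 0.008140 × 3.604 = 0.0293 mmol/L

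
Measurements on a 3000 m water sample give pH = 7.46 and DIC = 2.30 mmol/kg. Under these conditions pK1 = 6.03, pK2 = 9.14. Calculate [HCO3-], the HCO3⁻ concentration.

α₁ = 1 / (1 + [H⁺]/K1 + K2/[H⁺]) = 1 / (1 + 10^-1.43 + 10^-1.68)
   = 1 / (1 + 0.037154 + 0.020893) = 1/1.0580 = 0.9451
[HCO3⁻] = α₁ × DIC = 0.9451 × 2.30 = 2.17 mmol/kg

[HCO3⁻] = 2.17 mmol/kg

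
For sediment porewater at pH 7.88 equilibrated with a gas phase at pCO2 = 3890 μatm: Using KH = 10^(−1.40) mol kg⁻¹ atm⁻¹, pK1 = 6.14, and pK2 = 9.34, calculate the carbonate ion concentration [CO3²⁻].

[CO2*] = KH · pCO2 = 10^(−1.40) × 3890×10^-6 = 1.549×10^-4 mol/kg
α₀ = 1/(1 + K1/[H⁺] + K1K2/[H⁺]²) = 1/(1 + 10^+1.74 + 10^+0.28) = 0.01728
DIC = [CO2*]/α₀ = 1.549×10^-4 / 0.01728 = 8.960 mmol/kg
[CO3²⁻] = α₂·DIC; α₂ = 0.03293, so [CO3²⁻] = 0.03293 × 8.960 = 0.295 mmol/kg

[CO3²⁻] = 0.295 mmol/kg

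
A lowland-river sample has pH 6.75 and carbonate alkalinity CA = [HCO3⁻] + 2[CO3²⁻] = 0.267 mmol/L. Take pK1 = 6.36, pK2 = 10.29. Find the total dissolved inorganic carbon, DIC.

CA = [HCO3⁻] + 2[CO3²⁻] = (α₁ + 2α₂)·DIC
At pH 6.75: [H⁺]/K1 = 10^-0.39 = 0.40738, K2/[H⁺] = 10^-3.54 = 0.00028840
α₁ = 1/(1 + 0.40738 + 0.00028840) = 1/1.4077 = 0.7104; α₂ = α₁·K2/[H⁺] = 0.0002049
α₁ + 2α₂ = 0.7108
DIC = CA / (α₁ + 2α₂) = 0.267 / 0.7108 = 0.376 mmol/L

DIC = 0.376 mmol/L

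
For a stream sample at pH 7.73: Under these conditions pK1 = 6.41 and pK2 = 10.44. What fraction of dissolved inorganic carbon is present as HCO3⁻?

α₁ = 1 / (1 + [H⁺]/K1 + K2/[H⁺]) = 1 / (1 + 10^-1.32 + 10^-2.71)
   = 1 / (1 + 0.047863 + 0.0019498) = 1/1.0498 = 0.9526

α₁ = 0.953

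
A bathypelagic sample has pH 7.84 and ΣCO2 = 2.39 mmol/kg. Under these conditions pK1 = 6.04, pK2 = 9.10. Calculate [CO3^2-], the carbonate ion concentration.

[CO3²⁻] = 0.123 mmol/kg

α₂ = 1 / (1 + [H⁺]/K2 + [H⁺]²/(K1K2)) = 1 / (1 + 10^+1.26 + 10^-0.54)
   = 1 / (1 + 18.197 + 0.28840) = 1/19.485 = 0.05132
[CO3²⁻] = α₂ × DIC = 0.05132 × 2.39 = 0.123 mmol/kg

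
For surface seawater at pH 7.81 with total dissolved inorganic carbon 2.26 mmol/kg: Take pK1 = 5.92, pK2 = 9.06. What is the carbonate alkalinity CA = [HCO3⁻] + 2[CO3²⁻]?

CA = [HCO3⁻] + 2[CO3²⁻] = (α₁ + 2α₂)·DIC
At pH 7.81: [H⁺]/K1 = 10^-1.89 = 0.012882, K2/[H⁺] = 10^-1.25 = 0.056234
α₁ = 1/(1 + 0.012882 + 0.056234) = 1/1.0691 = 0.9354; α₂ = α₁·K2/[H⁺] = 0.05260
α₁ + 2α₂ = 1.0405
CA = 1.0405 × 2.26 = 2.35 mmol/kg

CA = 2.35 mmol/kg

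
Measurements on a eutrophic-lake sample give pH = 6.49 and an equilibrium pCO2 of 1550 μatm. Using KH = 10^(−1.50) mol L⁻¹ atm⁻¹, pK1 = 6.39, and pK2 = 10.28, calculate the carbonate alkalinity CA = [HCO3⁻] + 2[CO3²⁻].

[CO2*] = KH · pCO2 = 10^(−1.50) × 1550×10^-6 = 4.902×10^-5 mol/L
α₀ = 1/(1 + K1/[H⁺] + K1K2/[H⁺]²) = 1/(1 + 10^+0.10 + 10^-3.69) = 0.4426
DIC = [CO2*]/α₀ = 4.902×10^-5 / 0.4426 = 0.1107 mmol/L
CA = (α₁ + 2α₂)·DIC = (0.5573 + 2×9.038×10^-5) × 0.1107 = 0.0617 mmol/L

CA = 0.0617 mmol/L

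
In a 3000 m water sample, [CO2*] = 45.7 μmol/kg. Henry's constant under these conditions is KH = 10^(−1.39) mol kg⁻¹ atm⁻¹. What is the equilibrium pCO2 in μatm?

pCO2 = 1120 μatm

KH = 10^(−1.39) = 4.074×10^-2 mol kg⁻¹ atm⁻¹
pCO2 = [CO2*]/KH = 45.7×10^-6 / 4.074×10^-2 = 1.12×10^-3 atm = 1120 μatm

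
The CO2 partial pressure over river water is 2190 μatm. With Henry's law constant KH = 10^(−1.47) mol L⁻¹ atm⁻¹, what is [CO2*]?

[CO2*] = 74.2 μmol/L

KH = 10^(−1.47) = 3.388×10^-2 mol L⁻¹ atm⁻¹
[CO2*] = KH · pCO2 = 3.388×10^-2 × 2190×10^-6 atm = 7.42×10^-5 mol/L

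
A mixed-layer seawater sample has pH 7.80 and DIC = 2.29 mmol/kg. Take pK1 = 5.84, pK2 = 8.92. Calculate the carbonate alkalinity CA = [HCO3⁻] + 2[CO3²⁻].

CA = 2.43 mmol/kg

CA = [HCO3⁻] + 2[CO3²⁻] = (α₁ + 2α₂)·DIC
At pH 7.80: [H⁺]/K1 = 10^-1.96 = 0.010965, K2/[H⁺] = 10^-1.12 = 0.075858
α₁ = 1/(1 + 0.010965 + 0.075858) = 1/1.0868 = 0.9201; α₂ = α₁·K2/[H⁺] = 0.06980
α₁ + 2α₂ = 1.0597
CA = 1.0597 × 2.29 = 2.43 mmol/kg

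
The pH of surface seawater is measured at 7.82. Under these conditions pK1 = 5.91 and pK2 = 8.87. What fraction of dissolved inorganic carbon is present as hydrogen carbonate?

α₁ = 1 / (1 + [H⁺]/K1 + K2/[H⁺]) = 1 / (1 + 10^-1.91 + 10^-1.05)
   = 1 / (1 + 0.012303 + 0.089125) = 1/1.1014 = 0.9079

α₁ = 0.908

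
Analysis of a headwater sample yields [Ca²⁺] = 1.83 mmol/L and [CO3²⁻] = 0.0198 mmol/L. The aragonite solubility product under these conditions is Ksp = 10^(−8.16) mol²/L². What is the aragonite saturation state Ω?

Ω = 5.24

Ksp = 10^(−8.16) = 6.918×10^-9
Ω = [Ca²⁺][CO3²⁻]/Ksp = (1.83×10^-3)(0.0198×10^-3) / 6.918×10^-9 = 5.24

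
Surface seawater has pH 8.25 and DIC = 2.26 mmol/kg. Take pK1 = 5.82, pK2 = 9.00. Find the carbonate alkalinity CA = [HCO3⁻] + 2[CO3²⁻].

CA = [HCO3⁻] + 2[CO3²⁻] = (α₁ + 2α₂)·DIC
At pH 8.25: [H⁺]/K1 = 10^-2.43 = 0.0037154, K2/[H⁺] = 10^-0.75 = 0.17783
α₁ = 1/(1 + 0.0037154 + 0.17783) = 1/1.1815 = 0.8464; α₂ = α₁·K2/[H⁺] = 0.1505
α₁ + 2α₂ = 1.1474
CA = 1.1474 × 2.26 = 2.59 mmol/kg

CA = 2.59 mmol/kg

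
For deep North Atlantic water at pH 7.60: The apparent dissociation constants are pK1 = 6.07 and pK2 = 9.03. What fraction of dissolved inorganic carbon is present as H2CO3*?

α₀ = 1 / (1 + K1/[H⁺] + K1K2/[H⁺]²) = 1 / (1 + 10^+1.53 + 10^+0.10)
   = 1 / (1 + 33.884 + 1.2589) = 1/36.143 = 0.02767

α₀ = 0.0277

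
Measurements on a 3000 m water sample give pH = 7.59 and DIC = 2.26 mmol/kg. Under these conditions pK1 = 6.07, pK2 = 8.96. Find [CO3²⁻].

α₂ = 1 / (1 + [H⁺]/K2 + [H⁺]²/(K1K2)) = 1 / (1 + 10^+1.37 + 10^-0.15)
   = 1 / (1 + 23.442 + 0.70795) = 1/25.150 = 0.03976
[CO3²⁻] = α₂ × DIC = 0.03976 × 2.26 = 0.0899 mmol/kg

[CO3²⁻] = 0.0899 mmol/kg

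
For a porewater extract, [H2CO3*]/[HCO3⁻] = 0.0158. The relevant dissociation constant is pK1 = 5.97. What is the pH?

From K1 = [H⁺][HCO3⁻]/[H2CO3*]:  pH = pK1 − log₁₀([H2CO3*]/[HCO3⁻])
log₁₀(0.0158) = -1.801
pH = 5.97 − (-1.801) = 7.77

pH = 7.77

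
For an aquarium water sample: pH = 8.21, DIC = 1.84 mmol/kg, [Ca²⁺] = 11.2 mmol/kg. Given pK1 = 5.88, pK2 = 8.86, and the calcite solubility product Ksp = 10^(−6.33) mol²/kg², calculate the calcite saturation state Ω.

α₂ = 1 / (1 + [H⁺]/K2 + [H⁺]²/(K1K2)) = 1 / (1 + 10^+0.65 + 10^-1.68)
   = 1 / (1 + 4.4668 + 0.020893) = 1/5.4877 = 0.1822
[CO3²⁻] = α₂ × DIC = 0.1822 × 1.84 = 0.3353 mmol/kg
Ksp = 10^(−6.33) = 4.677×10^-7
Ω = [Ca²⁺][CO3²⁻]/Ksp = (11.2×10^-3)(3.353×10^-4) / 4.677×10^-7 = 8.03

Ω = 8.03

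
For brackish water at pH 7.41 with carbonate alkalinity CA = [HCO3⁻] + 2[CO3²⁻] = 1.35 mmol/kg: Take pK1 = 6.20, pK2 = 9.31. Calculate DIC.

CA = [HCO3⁻] + 2[CO3²⁻] = (α₁ + 2α₂)·DIC
At pH 7.41: [H⁺]/K1 = 10^-1.21 = 0.061660, K2/[H⁺] = 10^-1.90 = 0.012589
α₁ = 1/(1 + 0.061660 + 0.012589) = 1/1.0742 = 0.9309; α₂ = α₁·K2/[H⁺] = 0.01172
α₁ + 2α₂ = 0.9543
DIC = CA / (α₁ + 2α₂) = 1.35 / 0.9543 = 1.41 mmol/kg

DIC = 1.41 mmol/kg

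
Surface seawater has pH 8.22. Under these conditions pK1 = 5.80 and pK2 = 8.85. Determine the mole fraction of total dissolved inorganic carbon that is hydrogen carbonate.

α₁ = 0.808

α₁ = 1 / (1 + [H⁺]/K1 + K2/[H⁺]) = 1 / (1 + 10^-2.42 + 10^-0.63)
   = 1 / (1 + 0.0038019 + 0.23442) = 1/1.2382 = 0.8076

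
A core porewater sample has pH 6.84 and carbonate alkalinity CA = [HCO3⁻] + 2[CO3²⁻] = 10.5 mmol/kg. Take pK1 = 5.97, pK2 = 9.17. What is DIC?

CA = [HCO3⁻] + 2[CO3²⁻] = (α₁ + 2α₂)·DIC
At pH 6.84: [H⁺]/K1 = 10^-0.87 = 0.13490, K2/[H⁺] = 10^-2.33 = 0.0046774
α₁ = 1/(1 + 0.13490 + 0.0046774) = 1/1.1396 = 0.8775; α₂ = α₁·K2/[H⁺] = 0.004104
α₁ + 2α₂ = 0.8857
DIC = CA / (α₁ + 2α₂) = 10.5 / 0.8857 = 11.9 mmol/kg

DIC = 11.9 mmol/kg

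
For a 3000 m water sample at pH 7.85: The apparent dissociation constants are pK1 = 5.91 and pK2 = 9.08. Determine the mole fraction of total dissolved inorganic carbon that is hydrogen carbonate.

α₁ = 0.934

α₁ = 1 / (1 + [H⁺]/K1 + K2/[H⁺]) = 1 / (1 + 10^-1.94 + 10^-1.23)
   = 1 / (1 + 0.011482 + 0.058884) = 1/1.0704 = 0.9343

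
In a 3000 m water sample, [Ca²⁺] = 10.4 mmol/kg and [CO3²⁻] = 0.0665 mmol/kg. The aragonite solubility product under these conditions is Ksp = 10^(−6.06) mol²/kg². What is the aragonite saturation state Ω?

Ω = 0.794

Ksp = 10^(−6.06) = 8.710×10^-7
Ω = [Ca²⁺][CO3²⁻]/Ksp = (10.4×10^-3)(0.0665×10^-3) / 8.710×10^-7 = 0.794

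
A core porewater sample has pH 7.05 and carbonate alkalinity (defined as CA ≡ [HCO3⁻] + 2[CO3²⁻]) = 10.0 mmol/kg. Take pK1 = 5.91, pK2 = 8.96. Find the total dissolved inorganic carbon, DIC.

DIC = 10.6 mmol/kg

CA = [HCO3⁻] + 2[CO3²⁻] = (α₁ + 2α₂)·DIC
At pH 7.05: [H⁺]/K1 = 10^-1.14 = 0.072444, K2/[H⁺] = 10^-1.91 = 0.012303
α₁ = 1/(1 + 0.072444 + 0.012303) = 1/1.0847 = 0.9219; α₂ = α₁·K2/[H⁺] = 0.01134
α₁ + 2α₂ = 0.9446
DIC = CA / (α₁ + 2α₂) = 10.0 / 0.9446 = 10.6 mmol/kg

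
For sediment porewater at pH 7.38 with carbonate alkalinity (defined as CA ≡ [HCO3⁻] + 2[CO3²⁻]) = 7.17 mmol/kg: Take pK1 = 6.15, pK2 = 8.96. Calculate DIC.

DIC = 7.39 mmol/kg

CA = [HCO3⁻] + 2[CO3²⁻] = (α₁ + 2α₂)·DIC
At pH 7.38: [H⁺]/K1 = 10^-1.23 = 0.058884, K2/[H⁺] = 10^-1.58 = 0.026303
α₁ = 1/(1 + 0.058884 + 0.026303) = 1/1.0852 = 0.9215; α₂ = α₁·K2/[H⁺] = 0.02424
α₁ + 2α₂ = 0.9700
DIC = CA / (α₁ + 2α₂) = 7.17 / 0.9700 = 7.39 mmol/kg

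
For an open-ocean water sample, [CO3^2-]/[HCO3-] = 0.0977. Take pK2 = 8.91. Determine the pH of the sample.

From K2 = [H⁺][CO3^2-]/[HCO3-]:  pH = pK2 + log₁₀([CO3^2-]/[HCO3-])
log₁₀(0.0977) = -1.010
pH = 8.91 + (-1.010) = 7.90

pH = 7.90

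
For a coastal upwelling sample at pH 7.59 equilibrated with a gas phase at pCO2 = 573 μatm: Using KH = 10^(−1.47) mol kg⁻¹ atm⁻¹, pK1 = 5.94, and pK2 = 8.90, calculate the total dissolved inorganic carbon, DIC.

[CO2*] = KH · pCO2 = 10^(−1.47) × 573×10^-6 = 1.942×10^-5 mol/kg
α₀ = 1/(1 + K1/[H⁺] + K1K2/[H⁺]²) = 1/(1 + 10^+1.65 + 10^+0.34) = 0.02090
DIC = [CO2*]/α₀ = 1.942×10^-5 / 0.02090 = 0.929 mmol/kg

DIC = 0.929 mmol/kg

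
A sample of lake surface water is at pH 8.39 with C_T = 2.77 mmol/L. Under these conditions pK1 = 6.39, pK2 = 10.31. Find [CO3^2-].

[CO3²⁻] = 0.0326 mmol/L

α₂ = 1 / (1 + [H⁺]/K2 + [H⁺]²/(K1K2)) = 1 / (1 + 10^+1.92 + 10^-0.08)
   = 1 / (1 + 83.176 + 0.83176) = 1/85.008 = 0.01176
[CO3²⁻] = α₂ × DIC = 0.01176 × 2.77 = 0.0326 mmol/L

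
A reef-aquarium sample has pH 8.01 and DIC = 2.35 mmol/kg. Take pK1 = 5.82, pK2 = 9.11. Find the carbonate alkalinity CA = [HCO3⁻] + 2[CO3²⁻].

CA = [HCO3⁻] + 2[CO3²⁻] = (α₁ + 2α₂)·DIC
At pH 8.01: [H⁺]/K1 = 10^-2.19 = 0.0064565, K2/[H⁺] = 10^-1.10 = 0.079433
α₁ = 1/(1 + 0.0064565 + 0.079433) = 1/1.0859 = 0.9209; α₂ = α₁·K2/[H⁺] = 0.07315
α₁ + 2α₂ = 1.0672
CA = 1.0672 × 2.35 = 2.51 mmol/kg

CA = 2.51 mmol/kg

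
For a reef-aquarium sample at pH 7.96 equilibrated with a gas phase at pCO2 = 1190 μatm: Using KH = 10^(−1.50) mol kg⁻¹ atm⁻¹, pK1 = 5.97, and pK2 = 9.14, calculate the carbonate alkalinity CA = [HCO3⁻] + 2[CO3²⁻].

CA = 4.16 mmol/kg

[CO2*] = KH · pCO2 = 10^(−1.50) × 1190×10^-6 = 3.763×10^-5 mol/kg
α₀ = 1/(1 + K1/[H⁺] + K1K2/[H⁺]²) = 1/(1 + 10^+1.99 + 10^+0.81) = 0.009507
DIC = [CO2*]/α₀ = 3.763×10^-5 / 0.009507 = 3.958 mmol/kg
CA = (α₁ + 2α₂)·DIC = (0.9291 + 2×0.06139) × 3.958 = 4.16 mmol/kg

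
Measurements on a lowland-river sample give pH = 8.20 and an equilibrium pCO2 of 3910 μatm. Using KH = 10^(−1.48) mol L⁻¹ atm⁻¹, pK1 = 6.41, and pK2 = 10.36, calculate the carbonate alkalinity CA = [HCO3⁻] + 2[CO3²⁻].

[CO2*] = KH · pCO2 = 10^(−1.48) × 3910×10^-6 = 1.295×10^-4 mol/L
α₀ = 1/(1 + K1/[H⁺] + K1K2/[H⁺]²) = 1/(1 + 10^+1.79 + 10^-0.37) = 0.01585
DIC = [CO2*]/α₀ = 1.295×10^-4 / 0.01585 = 8.168 mmol/L
CA = (α₁ + 2α₂)·DIC = (0.9774 + 2×0.006762) × 8.168 = 8.09 mmol/L

CA = 8.09 mmol/L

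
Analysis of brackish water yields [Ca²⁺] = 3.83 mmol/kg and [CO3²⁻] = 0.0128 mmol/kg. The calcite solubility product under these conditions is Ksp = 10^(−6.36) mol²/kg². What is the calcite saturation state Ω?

Ω = 0.112

Ksp = 10^(−6.36) = 4.365×10^-7
Ω = [Ca²⁺][CO3²⁻]/Ksp = (3.83×10^-3)(0.0128×10^-3) / 4.365×10^-7 = 0.112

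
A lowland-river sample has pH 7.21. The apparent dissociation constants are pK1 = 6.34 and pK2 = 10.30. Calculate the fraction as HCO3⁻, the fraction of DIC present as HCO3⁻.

α₁ = 1 / (1 + [H⁺]/K1 + K2/[H⁺]) = 1 / (1 + 10^-0.87 + 10^-3.09)
   = 1 / (1 + 0.13490 + 0.00081283) = 1/1.1357 = 0.8805

α₁ = 0.881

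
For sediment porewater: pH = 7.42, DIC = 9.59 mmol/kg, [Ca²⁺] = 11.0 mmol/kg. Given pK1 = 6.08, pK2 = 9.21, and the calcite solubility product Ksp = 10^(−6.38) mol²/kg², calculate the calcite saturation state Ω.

Ω = 3.86

α₂ = 1 / (1 + [H⁺]/K2 + [H⁺]²/(K1K2)) = 1 / (1 + 10^+1.79 + 10^+0.45)
   = 1 / (1 + 61.660 + 2.8184) = 1/65.478 = 0.01527
[CO3²⁻] = α₂ × DIC = 0.01527 × 9.59 = 0.1465 mmol/kg
Ksp = 10^(−6.38) = 4.169×10^-7
Ω = [Ca²⁺][CO3²⁻]/Ksp = (11.0×10^-3)(1.465×10^-4) / 4.169×10^-7 = 3.86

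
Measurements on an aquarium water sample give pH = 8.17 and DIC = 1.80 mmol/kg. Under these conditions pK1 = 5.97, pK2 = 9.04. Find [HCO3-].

α₁ = 1 / (1 + [H⁺]/K1 + K2/[H⁺]) = 1 / (1 + 10^-2.20 + 10^-0.87)
   = 1 / (1 + 0.0063096 + 0.13490) = 1/1.1412 = 0.8763
[HCO3⁻] = α₁ × DIC = 0.8763 × 1.80 = 1.58 mmol/kg

[HCO3⁻] = 1.58 mmol/kg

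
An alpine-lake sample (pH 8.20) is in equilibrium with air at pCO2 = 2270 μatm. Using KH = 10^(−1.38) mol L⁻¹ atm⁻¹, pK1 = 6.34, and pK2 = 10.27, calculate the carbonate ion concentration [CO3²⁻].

[CO2*] = KH · pCO2 = 10^(−1.38) × 2270×10^-6 = 9.463×10^-5 mol/L
α₀ = 1/(1 + K1/[H⁺] + K1K2/[H⁺]²) = 1/(1 + 10^+1.86 + 10^-0.21) = 0.01350
DIC = [CO2*]/α₀ = 9.463×10^-5 / 0.01350 = 7.008 mmol/L
[CO3²⁻] = α₂·DIC; α₂ = 0.008326, so [CO3²⁻] = 0.008326 × 7.008 = 0.0583 mmol/L

[CO3²⁻] = 0.0583 mmol/L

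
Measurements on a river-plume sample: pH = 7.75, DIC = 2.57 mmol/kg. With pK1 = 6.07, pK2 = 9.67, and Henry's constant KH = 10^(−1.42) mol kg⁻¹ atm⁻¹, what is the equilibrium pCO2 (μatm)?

pCO2 = 1370 μatm

α₀ = 1 / (1 + K1/[H⁺] + K1K2/[H⁺]²) = 1 / (1 + 10^+1.68 + 10^-0.24)
   = 1 / (1 + 47.863 + 0.57544) = 1/49.438 = 0.02023
[CO2*] = α₀ × DIC = 0.02023 × 2.57 = 0.05198 mmol/kg
pCO2 = [CO2*]/KH = 5.198×10^-5 / 3.802×10^-2 = 1370 μatm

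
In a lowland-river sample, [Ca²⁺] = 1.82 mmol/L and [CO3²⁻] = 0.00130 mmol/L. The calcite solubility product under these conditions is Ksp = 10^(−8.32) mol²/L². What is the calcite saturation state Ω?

Ksp = 10^(−8.32) = 4.786×10^-9
Ω = [Ca²⁺][CO3²⁻]/Ksp = (1.82×10^-3)(0.00130×10^-3) / 4.786×10^-9 = 0.494

Ω = 0.494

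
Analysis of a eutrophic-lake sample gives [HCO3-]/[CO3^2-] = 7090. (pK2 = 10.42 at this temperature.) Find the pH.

pH = 6.57

From K2 = [H⁺][CO3^2-]/[HCO3-]:  pH = pK2 − log₁₀([HCO3-]/[CO3^2-])
log₁₀(7090) = +3.851
pH = 10.42 − (+3.851) = 6.57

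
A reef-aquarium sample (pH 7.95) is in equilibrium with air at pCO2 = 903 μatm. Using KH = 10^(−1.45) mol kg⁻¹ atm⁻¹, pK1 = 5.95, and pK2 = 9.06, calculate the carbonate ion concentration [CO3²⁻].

[CO2*] = KH · pCO2 = 10^(−1.45) × 903×10^-6 = 3.204×10^-5 mol/kg
α₀ = 1/(1 + K1/[H⁺] + K1K2/[H⁺]²) = 1/(1 + 10^+2.00 + 10^+0.89) = 0.009194
DIC = [CO2*]/α₀ = 3.204×10^-5 / 0.009194 = 3.485 mmol/kg
[CO3²⁻] = α₂·DIC; α₂ = 0.07137, so [CO3²⁻] = 0.07137 × 3.485 = 0.249 mmol/kg

[CO3²⁻] = 0.249 mmol/kg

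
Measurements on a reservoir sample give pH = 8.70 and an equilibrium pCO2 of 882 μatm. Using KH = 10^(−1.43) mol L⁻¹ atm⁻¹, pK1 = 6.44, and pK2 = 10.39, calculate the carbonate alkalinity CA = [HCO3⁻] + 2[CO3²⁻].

[CO2*] = KH · pCO2 = 10^(−1.43) × 882×10^-6 = 3.277×10^-5 mol/L
α₀ = 1/(1 + K1/[H⁺] + K1K2/[H⁺]²) = 1/(1 + 10^+2.26 + 10^+0.57) = 0.005357
DIC = [CO2*]/α₀ = 3.277×10^-5 / 0.005357 = 6.118 mmol/L
CA = (α₁ + 2α₂)·DIC = (0.9747 + 2×0.01990) × 6.118 = 6.21 mmol/L

CA = 6.21 mmol/L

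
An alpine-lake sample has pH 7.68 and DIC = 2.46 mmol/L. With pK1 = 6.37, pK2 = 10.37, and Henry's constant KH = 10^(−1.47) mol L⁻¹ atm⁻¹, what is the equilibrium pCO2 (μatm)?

α₀ = 1 / (1 + K1/[H⁺] + K1K2/[H⁺]²) = 1 / (1 + 10^+1.31 + 10^-1.38)
   = 1 / (1 + 20.417 + 0.041687) = 1/21.459 = 0.04660
[CO2*] = α₀ × DIC = 0.04660 × 2.46 = 0.1146 mmol/L
pCO2 = [CO2*]/KH = 1.146×10^-4 / 3.388×10^-2 = 3380 μatm

pCO2 = 3380 μatm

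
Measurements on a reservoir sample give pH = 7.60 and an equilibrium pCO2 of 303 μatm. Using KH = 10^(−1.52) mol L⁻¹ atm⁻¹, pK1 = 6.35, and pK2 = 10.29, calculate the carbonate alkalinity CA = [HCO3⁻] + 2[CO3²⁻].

[CO2*] = KH · pCO2 = 10^(−1.52) × 303×10^-6 = 9.150×10^-6 mol/L
α₀ = 1/(1 + K1/[H⁺] + K1K2/[H⁺]²) = 1/(1 + 10^+1.25 + 10^-1.44) = 0.05314
DIC = [CO2*]/α₀ = 9.150×10^-6 / 0.05314 = 0.1722 mmol/L
CA = (α₁ + 2α₂)·DIC = (0.9449 + 2×0.001929) × 0.1722 = 0.163 mmol/L

CA = 0.163 mmol/L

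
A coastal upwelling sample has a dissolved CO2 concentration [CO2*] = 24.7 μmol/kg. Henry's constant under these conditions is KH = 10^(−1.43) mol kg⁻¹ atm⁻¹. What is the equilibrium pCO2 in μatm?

KH = 10^(−1.43) = 3.715×10^-2 mol kg⁻¹ atm⁻¹
pCO2 = [CO2*]/KH = 24.7×10^-6 / 3.715×10^-2 = 6.65×10^-4 atm = 665 μatm

pCO2 = 665 μatm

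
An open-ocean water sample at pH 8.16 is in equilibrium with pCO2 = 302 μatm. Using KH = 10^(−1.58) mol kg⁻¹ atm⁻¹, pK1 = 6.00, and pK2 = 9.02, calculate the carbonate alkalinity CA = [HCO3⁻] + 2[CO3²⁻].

CA = 1.47 mmol/kg

[CO2*] = KH · pCO2 = 10^(−1.58) × 302×10^-6 = 7.943×10^-6 mol/kg
α₀ = 1/(1 + K1/[H⁺] + K1K2/[H⁺]²) = 1/(1 + 10^+2.16 + 10^+1.30) = 0.006042
DIC = [CO2*]/α₀ = 7.943×10^-6 / 0.006042 = 1.315 mmol/kg
CA = (α₁ + 2α₂)·DIC = (0.8734 + 2×0.1206) × 1.315 = 1.47 mmol/kg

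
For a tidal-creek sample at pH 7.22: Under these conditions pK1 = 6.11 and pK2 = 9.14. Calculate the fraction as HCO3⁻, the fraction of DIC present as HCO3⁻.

α₁ = 0.918

α₁ = 1 / (1 + [H⁺]/K1 + K2/[H⁺]) = 1 / (1 + 10^-1.11 + 10^-1.92)
   = 1 / (1 + 0.077625 + 0.012023) = 1/1.0896 = 0.9177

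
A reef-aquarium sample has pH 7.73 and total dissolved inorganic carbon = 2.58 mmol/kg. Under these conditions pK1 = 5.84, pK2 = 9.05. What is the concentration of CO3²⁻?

[CO3²⁻] = 0.116 mmol/kg

α₂ = 1 / (1 + [H⁺]/K2 + [H⁺]²/(K1K2)) = 1 / (1 + 10^+1.32 + 10^-0.57)
   = 1 / (1 + 20.893 + 0.26915) = 1/22.162 = 0.04512
[CO3²⁻] = α₂ × DIC = 0.04512 × 2.58 = 0.116 mmol/kg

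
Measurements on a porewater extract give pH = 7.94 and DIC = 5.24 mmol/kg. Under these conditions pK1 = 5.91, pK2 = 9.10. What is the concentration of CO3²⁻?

α₂ = 1 / (1 + [H⁺]/K2 + [H⁺]²/(K1K2)) = 1 / (1 + 10^+1.16 + 10^-0.87)
   = 1 / (1 + 14.454 + 0.13490) = 1/15.589 = 0.06415
[CO3²⁻] = α₂ × DIC = 0.06415 × 5.24 = 0.336 mmol/kg

[CO3²⁻] = 0.336 mmol/kg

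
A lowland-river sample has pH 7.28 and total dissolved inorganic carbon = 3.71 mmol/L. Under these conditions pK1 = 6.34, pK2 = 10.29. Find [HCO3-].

[HCO3⁻] = 3.32 mmol/L

α₁ = 1 / (1 + [H⁺]/K1 + K2/[H⁺]) = 1 / (1 + 10^-0.94 + 10^-3.01)
   = 1 / (1 + 0.11482 + 0.00097724) = 1/1.1158 = 0.8962
[HCO3⁻] = α₁ × DIC = 0.8962 × 3.71 = 3.32 mmol/L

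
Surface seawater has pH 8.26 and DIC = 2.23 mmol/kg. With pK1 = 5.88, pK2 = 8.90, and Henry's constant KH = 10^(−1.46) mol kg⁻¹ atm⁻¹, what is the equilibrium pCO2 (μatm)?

α₀ = 1 / (1 + K1/[H⁺] + K1K2/[H⁺]²) = 1 / (1 + 10^+2.38 + 10^+1.74)
   = 1 / (1 + 239.88 + 54.954) = 1/295.84 = 0.003380
[CO2*] = α₀ × DIC = 0.003380 × 2.23 = 0.007538 mmol/kg = 7.538 μmol/kg
pCO2 = [CO2*]/KH = 7.538×10^-6 / 3.467×10^-2 = 217 μatm

pCO2 = 217 μatm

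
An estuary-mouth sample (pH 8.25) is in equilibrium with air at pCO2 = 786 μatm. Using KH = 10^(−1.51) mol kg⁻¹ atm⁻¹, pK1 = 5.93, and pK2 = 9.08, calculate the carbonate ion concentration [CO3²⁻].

[CO3²⁻] = 0.751 mmol/kg

[CO2*] = KH · pCO2 = 10^(−1.51) × 786×10^-6 = 2.429×10^-5 mol/kg
α₀ = 1/(1 + K1/[H⁺] + K1K2/[H⁺]²) = 1/(1 + 10^+2.32 + 10^+1.49) = 0.004152
DIC = [CO2*]/α₀ = 2.429×10^-5 / 0.004152 = 5.850 mmol/kg
[CO3²⁻] = α₂·DIC; α₂ = 0.1283, so [CO3²⁻] = 0.1283 × 5.850 = 0.751 mmol/kg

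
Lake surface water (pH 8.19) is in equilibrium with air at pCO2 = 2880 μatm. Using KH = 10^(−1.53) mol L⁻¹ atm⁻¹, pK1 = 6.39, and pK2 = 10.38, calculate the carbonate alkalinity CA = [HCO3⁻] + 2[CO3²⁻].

[CO2*] = KH · pCO2 = 10^(−1.53) × 2880×10^-6 = 8.499×10^-5 mol/L
α₀ = 1/(1 + K1/[H⁺] + K1K2/[H⁺]²) = 1/(1 + 10^+1.80 + 10^-0.39) = 0.01550
DIC = [CO2*]/α₀ = 8.499×10^-5 / 0.01550 = 5.482 mmol/L
CA = (α₁ + 2α₂)·DIC = (0.9782 + 2×0.006316) × 5.482 = 5.43 mmol/L

CA = 5.43 mmol/L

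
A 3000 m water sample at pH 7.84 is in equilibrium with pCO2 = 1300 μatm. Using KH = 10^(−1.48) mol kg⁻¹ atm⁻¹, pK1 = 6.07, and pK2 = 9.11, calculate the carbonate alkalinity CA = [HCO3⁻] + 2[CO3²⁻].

[CO2*] = KH · pCO2 = 10^(−1.48) × 1300×10^-6 = 4.305×10^-5 mol/kg
α₀ = 1/(1 + K1/[H⁺] + K1K2/[H⁺]²) = 1/(1 + 10^+1.77 + 10^+0.50) = 0.01586
DIC = [CO2*]/α₀ = 4.305×10^-5 / 0.01586 = 2.714 mmol/kg
CA = (α₁ + 2α₂)·DIC = (0.9340 + 2×0.05016) × 2.714 = 2.81 mmol/kg

CA = 2.81 mmol/kg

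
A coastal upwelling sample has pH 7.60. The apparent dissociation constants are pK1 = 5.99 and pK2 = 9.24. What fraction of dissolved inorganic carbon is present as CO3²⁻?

α₂ = 0.0219

α₂ = 1 / (1 + [H⁺]/K2 + [H⁺]²/(K1K2)) = 1 / (1 + 10^+1.64 + 10^+0.03)
   = 1 / (1 + 43.652 + 1.0715) = 1/45.723 = 0.02187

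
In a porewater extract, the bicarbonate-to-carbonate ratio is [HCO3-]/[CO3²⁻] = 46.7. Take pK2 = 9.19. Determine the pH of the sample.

pH = 7.52

From K2 = [H⁺][CO3²⁻]/[HCO3-]:  pH = pK2 − log₁₀([HCO3-]/[CO3²⁻])
log₁₀(46.7) = +1.669
pH = 9.19 − (+1.669) = 7.52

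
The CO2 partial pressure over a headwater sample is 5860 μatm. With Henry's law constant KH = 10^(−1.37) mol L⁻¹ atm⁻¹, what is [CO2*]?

[CO2*] = 250 μmol/L

KH = 10^(−1.37) = 4.266×10^-2 mol L⁻¹ atm⁻¹
[CO2*] = KH · pCO2 = 4.266×10^-2 × 5860×10^-6 atm = 2.50×10^-4 mol/L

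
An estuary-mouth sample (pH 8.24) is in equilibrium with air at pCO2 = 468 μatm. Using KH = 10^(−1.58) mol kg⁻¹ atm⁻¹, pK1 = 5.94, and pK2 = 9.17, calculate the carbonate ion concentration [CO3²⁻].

[CO3²⁻] = 0.289 mmol/kg

[CO2*] = KH · pCO2 = 10^(−1.58) × 468×10^-6 = 1.231×10^-5 mol/kg
α₀ = 1/(1 + K1/[H⁺] + K1K2/[H⁺]²) = 1/(1 + 10^+2.30 + 10^+1.37) = 0.004465
DIC = [CO2*]/α₀ = 1.231×10^-5 / 0.004465 = 2.757 mmol/kg
[CO3²⁻] = α₂·DIC; α₂ = 0.1047, so [CO3²⁻] = 0.1047 × 2.757 = 0.289 mmol/kg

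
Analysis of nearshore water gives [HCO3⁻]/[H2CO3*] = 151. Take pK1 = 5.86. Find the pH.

From K1 = [H⁺][HCO3⁻]/[H2CO3*]:  pH = pK1 + log₁₀([HCO3⁻]/[H2CO3*])
log₁₀(151) = +2.179
pH = 5.86 + (+2.179) = 8.04

pH = 8.04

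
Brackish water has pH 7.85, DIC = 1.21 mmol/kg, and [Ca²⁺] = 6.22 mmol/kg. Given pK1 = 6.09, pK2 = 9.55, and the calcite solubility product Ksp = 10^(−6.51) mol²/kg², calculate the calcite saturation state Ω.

Ω = 0.468

α₂ = 1 / (1 + [H⁺]/K2 + [H⁺]²/(K1K2)) = 1 / (1 + 10^+1.70 + 10^-0.06)
   = 1 / (1 + 50.119 + 0.87096) = 1/51.990 = 0.01923
[CO3²⁻] = α₂ × DIC = 0.01923 × 1.21 = 0.02327 mmol/kg
Ksp = 10^(−6.51) = 3.090×10^-7
Ω = [Ca²⁺][CO3²⁻]/Ksp = (6.22×10^-3)(2.327×10^-5) / 3.090×10^-7 = 0.468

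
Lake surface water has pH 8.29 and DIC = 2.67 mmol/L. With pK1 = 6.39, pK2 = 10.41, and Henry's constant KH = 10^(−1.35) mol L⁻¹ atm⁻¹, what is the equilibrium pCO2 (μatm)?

α₀ = 1 / (1 + K1/[H⁺] + K1K2/[H⁺]²) = 1 / (1 + 10^+1.90 + 10^-0.22)
   = 1 / (1 + 79.433 + 0.60256) = 1/81.035 = 0.01234
[CO2*] = α₀ × DIC = 0.01234 × 2.67 = 0.03295 mmol/L
pCO2 = [CO2*]/KH = 3.295×10^-5 / 4.467×10^-2 = 738 μatm

pCO2 = 738 μatm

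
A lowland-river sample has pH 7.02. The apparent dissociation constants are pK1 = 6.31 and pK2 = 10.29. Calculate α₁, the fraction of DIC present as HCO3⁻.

α₁ = 1 / (1 + [H⁺]/K1 + K2/[H⁺]) = 1 / (1 + 10^-0.71 + 10^-3.27)
   = 1 / (1 + 0.19498 + 0.00053703) = 1/1.1955 = 0.8365

α₁ = 0.836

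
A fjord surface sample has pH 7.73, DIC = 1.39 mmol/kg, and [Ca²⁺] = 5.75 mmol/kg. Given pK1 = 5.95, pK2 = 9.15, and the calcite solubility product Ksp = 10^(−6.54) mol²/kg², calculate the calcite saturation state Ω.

α₂ = 1 / (1 + [H⁺]/K2 + [H⁺]²/(K1K2)) = 1 / (1 + 10^+1.42 + 10^-0.36)
   = 1 / (1 + 26.303 + 0.43652) = 1/27.739 = 0.03605
[CO3²⁻] = α₂ × DIC = 0.03605 × 1.39 = 0.05011 mmol/kg
Ksp = 10^(−6.54) = 2.884×10^-7
Ω = [Ca²⁺][CO3²⁻]/Ksp = (5.75×10^-3)(5.011×10^-5) / 2.884×10^-7 = 0.999

Ω = 0.999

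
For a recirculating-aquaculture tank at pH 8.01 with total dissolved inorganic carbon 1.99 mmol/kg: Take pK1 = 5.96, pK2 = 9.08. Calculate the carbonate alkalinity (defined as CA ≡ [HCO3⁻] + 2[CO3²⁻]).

CA = [HCO3⁻] + 2[CO3²⁻] = (α₁ + 2α₂)·DIC
At pH 8.01: [H⁺]/K1 = 10^-2.05 = 0.0089125, K2/[H⁺] = 10^-1.07 = 0.085114
α₁ = 1/(1 + 0.0089125 + 0.085114) = 1/1.0940 = 0.9141; α₂ = α₁·K2/[H⁺] = 0.07780
α₁ + 2α₂ = 1.0697
CA = 1.0697 × 1.99 = 2.13 mmol/kg

CA = 2.13 mmol/kg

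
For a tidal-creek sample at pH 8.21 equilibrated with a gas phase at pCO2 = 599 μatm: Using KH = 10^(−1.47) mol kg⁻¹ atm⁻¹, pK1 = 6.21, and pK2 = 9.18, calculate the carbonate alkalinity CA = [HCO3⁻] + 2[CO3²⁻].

[CO2*] = KH · pCO2 = 10^(−1.47) × 599×10^-6 = 2.030×10^-5 mol/kg
α₀ = 1/(1 + K1/[H⁺] + K1K2/[H⁺]²) = 1/(1 + 10^+2.00 + 10^+1.03) = 0.008951
DIC = [CO2*]/α₀ = 2.030×10^-5 / 0.008951 = 2.267 mmol/kg
CA = (α₁ + 2α₂)·DIC = (0.8951 + 2×0.09592) × 2.267 = 2.46 mmol/kg

CA = 2.46 mmol/kg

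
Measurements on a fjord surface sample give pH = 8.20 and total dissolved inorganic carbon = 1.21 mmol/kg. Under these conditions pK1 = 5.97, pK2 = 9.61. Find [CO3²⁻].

[CO3²⁻] = 0.0451 mmol/kg

α₂ = 1 / (1 + [H⁺]/K2 + [H⁺]²/(K1K2)) = 1 / (1 + 10^+1.41 + 10^-0.82)
   = 1 / (1 + 25.704 + 0.15136) = 1/26.855 = 0.03724
[CO3²⁻] = α₂ × DIC = 0.03724 × 1.21 = 0.0451 mmol/kg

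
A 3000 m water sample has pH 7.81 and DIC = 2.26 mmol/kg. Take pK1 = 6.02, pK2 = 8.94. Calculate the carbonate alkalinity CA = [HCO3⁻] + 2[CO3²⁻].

CA = 2.38 mmol/kg

CA = [HCO3⁻] + 2[CO3²⁻] = (α₁ + 2α₂)·DIC
At pH 7.81: [H⁺]/K1 = 10^-1.79 = 0.016218, K2/[H⁺] = 10^-1.13 = 0.074131
α₁ = 1/(1 + 0.016218 + 0.074131) = 1/1.0903 = 0.9171; α₂ = α₁·K2/[H⁺] = 0.06799
α₁ + 2α₂ = 1.0531
CA = 1.0531 × 2.26 = 2.38 mmol/kg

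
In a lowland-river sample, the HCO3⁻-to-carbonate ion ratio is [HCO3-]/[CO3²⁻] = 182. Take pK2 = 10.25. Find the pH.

pH = 7.99

From K2 = [H⁺][CO3²⁻]/[HCO3-]:  pH = pK2 − log₁₀([HCO3-]/[CO3²⁻])
log₁₀(182) = +2.260
pH = 10.25 − (+2.260) = 7.99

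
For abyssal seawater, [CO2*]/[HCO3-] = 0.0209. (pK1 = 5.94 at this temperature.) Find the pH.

From K1 = [H⁺][HCO3-]/[CO2*]:  pH = pK1 − log₁₀([CO2*]/[HCO3-])
log₁₀(0.0209) = -1.680
pH = 5.94 − (-1.680) = 7.62

pH = 7.62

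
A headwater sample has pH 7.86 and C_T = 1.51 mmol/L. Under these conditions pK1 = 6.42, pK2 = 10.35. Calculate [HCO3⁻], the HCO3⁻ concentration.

α₁ = 1 / (1 + [H⁺]/K1 + K2/[H⁺]) = 1 / (1 + 10^-1.44 + 10^-2.49)
   = 1 / (1 + 0.036308 + 0.0032359) = 1/1.0395 = 0.9620
[HCO3⁻] = α₁ × DIC = 0.9620 × 1.51 = 1.45 mmol/L

[HCO3⁻] = 1.45 mmol/L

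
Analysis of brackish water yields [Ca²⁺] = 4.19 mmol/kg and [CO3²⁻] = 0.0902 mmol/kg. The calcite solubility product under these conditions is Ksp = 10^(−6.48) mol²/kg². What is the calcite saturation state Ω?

Ksp = 10^(−6.48) = 3.311×10^-7
Ω = [Ca²⁺][CO3²⁻]/Ksp = (4.19×10^-3)(0.0902×10^-3) / 3.311×10^-7 = 1.14

Ω = 1.14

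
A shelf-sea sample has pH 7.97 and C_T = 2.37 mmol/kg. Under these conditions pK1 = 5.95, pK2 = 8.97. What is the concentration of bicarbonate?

α₁ = 1 / (1 + [H⁺]/K1 + K2/[H⁺]) = 1 / (1 + 10^-2.02 + 10^-1.00)
   = 1 / (1 + 0.0095499 + 0.10000) = 1/1.1095 = 0.9013
[HCO3⁻] = α₁ × DIC = 0.9013 × 2.37 = 2.14 mmol/kg

[HCO3⁻] = 2.14 mmol/kg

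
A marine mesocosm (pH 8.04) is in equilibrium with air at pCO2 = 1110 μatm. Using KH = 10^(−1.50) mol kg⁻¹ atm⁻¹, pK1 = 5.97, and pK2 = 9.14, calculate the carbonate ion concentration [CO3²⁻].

[CO2*] = KH · pCO2 = 10^(−1.50) × 1110×10^-6 = 3.510×10^-5 mol/kg
α₀ = 1/(1 + K1/[H⁺] + K1K2/[H⁺]²) = 1/(1 + 10^+2.07 + 10^+0.97) = 0.007823
DIC = [CO2*]/α₀ = 3.510×10^-5 / 0.007823 = 4.487 mmol/kg
[CO3²⁻] = α₂·DIC; α₂ = 0.07301, so [CO3²⁻] = 0.07301 × 4.487 = 0.328 mmol/kg

[CO3²⁻] = 0.328 mmol/kg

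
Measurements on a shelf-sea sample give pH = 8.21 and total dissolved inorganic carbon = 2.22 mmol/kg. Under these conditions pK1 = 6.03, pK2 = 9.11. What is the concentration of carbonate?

α₂ = 1 / (1 + [H⁺]/K2 + [H⁺]²/(K1K2)) = 1 / (1 + 10^+0.90 + 10^-1.28)
   = 1 / (1 + 7.9433 + 0.052481) = 1/8.9958 = 0.1112
[CO3²⁻] = α₂ × DIC = 0.1112 × 2.22 = 0.247 mmol/kg

[CO3²⁻] = 0.247 mmol/kg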